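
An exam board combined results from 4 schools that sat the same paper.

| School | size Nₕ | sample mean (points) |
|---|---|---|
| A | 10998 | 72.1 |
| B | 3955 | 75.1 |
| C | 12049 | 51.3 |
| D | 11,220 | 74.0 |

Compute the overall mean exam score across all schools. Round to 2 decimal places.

66.41

N = 38222; weights Wₕ = Nₕ/N = (0.2877, 0.1035, 0.3152, 0.2935).
x̄_st = Σ Wₕ·x̄ₕ = 0.2877·72.1 + 0.1035·75.1 + 0.3152·51.3 + 0.2935·74.0 ≈ 66.4112...
→ 66.41.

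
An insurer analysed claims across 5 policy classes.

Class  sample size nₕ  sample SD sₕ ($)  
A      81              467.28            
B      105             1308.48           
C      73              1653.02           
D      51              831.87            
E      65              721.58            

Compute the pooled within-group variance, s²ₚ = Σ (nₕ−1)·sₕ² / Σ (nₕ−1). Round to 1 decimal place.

Degrees of freedom: 80 + 104 + 72 + 50 + 64 = 370.
Σ(nₕ−1)sₕ² = 80·218350.5984 + 104·1712119.9104 + 72·2732475.1204 + 50·692007.6969 + 64·520677.6964 = 460190484.637.
s²ₚ = 460190484.637 / 370 = 1243758.067... → 1243758.1.

1243758.1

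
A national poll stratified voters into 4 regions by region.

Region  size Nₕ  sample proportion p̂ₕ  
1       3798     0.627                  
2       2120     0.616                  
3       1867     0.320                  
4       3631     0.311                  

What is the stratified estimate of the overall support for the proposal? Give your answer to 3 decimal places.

0.474

Wₕ = Nₕ/N with N = 11416: 0.3327, 0.1857, 0.1635, 0.3181.
p̂_st = 0.3327·0.627 + 0.1857·0.616 + 0.1635·0.320 + 0.3181·0.311 ≈ 0.47424... → 0.474.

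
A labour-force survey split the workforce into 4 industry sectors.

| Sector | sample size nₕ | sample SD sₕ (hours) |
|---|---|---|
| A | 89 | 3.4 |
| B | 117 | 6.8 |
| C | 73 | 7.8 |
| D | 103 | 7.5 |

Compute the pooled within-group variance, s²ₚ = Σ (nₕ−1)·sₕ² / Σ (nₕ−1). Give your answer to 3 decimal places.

43.648

A: (89−1)·3.4² = 88·11.56 = 1017.28
B: (117−1)·6.8² = 116·46.24 = 5363.84
C: (73−1)·7.8² = 72·60.84 = 4380.48
D: (103−1)·7.5² = 102·56.25 = 5737.5
Numerator = 16499.1; denominator = Σ(nₕ−1) = 378.
s²ₚ = 16499.1/378 = 43.64841... → 43.648.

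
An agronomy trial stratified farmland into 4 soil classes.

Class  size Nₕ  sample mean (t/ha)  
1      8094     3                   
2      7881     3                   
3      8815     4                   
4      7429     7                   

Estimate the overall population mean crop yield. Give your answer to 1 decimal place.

N = 32219; weights Wₕ = Nₕ/N = (0.2512, 0.2446, 0.2736, 0.2306).
x̄_st = Σ Wₕ·x̄ₕ = 0.2512·3 + 0.2446·3 + 0.2736·4 + 0.2306·7 ≈ 4.196...
→ 4.2.

4.2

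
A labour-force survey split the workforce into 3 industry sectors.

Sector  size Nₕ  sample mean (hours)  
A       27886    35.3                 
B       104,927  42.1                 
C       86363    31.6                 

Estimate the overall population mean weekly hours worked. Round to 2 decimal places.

x̄_st = (Σ Nₕx̄ₕ) / (Σ Nₕ) = (27886·35.3 + 104927·42.1 + 86363·31.6) / 219176
= 8130873.3 / 219176 = 37.0975... → 37.10.

37.10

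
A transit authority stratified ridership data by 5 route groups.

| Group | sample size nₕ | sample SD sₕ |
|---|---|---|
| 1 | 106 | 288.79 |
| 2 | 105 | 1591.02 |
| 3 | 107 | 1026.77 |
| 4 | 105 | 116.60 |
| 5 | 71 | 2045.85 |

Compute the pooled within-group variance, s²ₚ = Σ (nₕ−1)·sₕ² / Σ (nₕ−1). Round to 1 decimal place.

1386844.8

1: (106−1)·288.79² = 105·83399.6641 = 8756964.7305
2: (105−1)·1591.02² = 104·2531344.6404 = 263259842.6016
3: (107−1)·1026.77² = 106·1054256.6329 = 111751203.0874
4: (105−1)·116.60² = 104·13595.56 = 1413938.24
5: (71−1)·2045.85² = 70·4185502.2225 = 292985155.575
Numerator = 678167104.2345; denominator = Σ(nₕ−1) = 489.
s²ₚ = 678167104.2345/489 = 1386844.794... → 1386844.8.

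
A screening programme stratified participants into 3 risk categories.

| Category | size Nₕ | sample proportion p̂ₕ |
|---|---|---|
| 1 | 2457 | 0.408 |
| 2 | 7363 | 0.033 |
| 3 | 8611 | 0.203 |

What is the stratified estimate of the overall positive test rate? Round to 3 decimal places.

N = 2457 + 7363 + 8611 = 18431.
Overall proportion = Σ (Nₕ/N)·p̂ₕ.
Σ Nₕp̂ₕ = 1002.456 + 242.979 + 1748.033 = 2993.468.
2993.468 / 18431 = 0.16241... → 0.162.

0.162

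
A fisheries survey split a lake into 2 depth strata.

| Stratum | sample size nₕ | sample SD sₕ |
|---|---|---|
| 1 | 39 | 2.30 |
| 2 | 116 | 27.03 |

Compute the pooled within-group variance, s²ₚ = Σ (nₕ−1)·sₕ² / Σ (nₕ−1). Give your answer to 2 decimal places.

550.47

Degrees of freedom: 38 + 115 = 153.
Σ(nₕ−1)sₕ² = 38·5.29 + 115·730.6209 = 84222.4235.
s²ₚ = 84222.4235 / 153 = 550.4734... → 550.47.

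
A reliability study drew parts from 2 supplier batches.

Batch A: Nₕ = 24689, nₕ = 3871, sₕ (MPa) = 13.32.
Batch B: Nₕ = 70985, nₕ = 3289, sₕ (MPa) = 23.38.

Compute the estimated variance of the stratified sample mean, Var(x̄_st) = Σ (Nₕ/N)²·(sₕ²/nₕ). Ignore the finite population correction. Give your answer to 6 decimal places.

0.094541

N = 95674. Term for each stratum: Wₕ²sₕ²/nₕ.
Var(x̄_st) = 0.003052140 + 0.091489331 = 0.094541470 → 0.094541.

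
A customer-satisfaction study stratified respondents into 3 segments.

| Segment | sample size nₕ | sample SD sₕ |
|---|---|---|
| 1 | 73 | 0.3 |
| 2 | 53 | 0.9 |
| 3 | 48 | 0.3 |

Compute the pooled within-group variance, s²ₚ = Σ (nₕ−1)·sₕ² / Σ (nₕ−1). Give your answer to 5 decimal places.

0.30895

Degrees of freedom: 72 + 52 + 47 = 171.
Σ(nₕ−1)sₕ² = 72·0.09 + 52·0.81 + 47·0.09 = 52.83.
s²ₚ = 52.83 / 171 = 0.3089474... → 0.30895.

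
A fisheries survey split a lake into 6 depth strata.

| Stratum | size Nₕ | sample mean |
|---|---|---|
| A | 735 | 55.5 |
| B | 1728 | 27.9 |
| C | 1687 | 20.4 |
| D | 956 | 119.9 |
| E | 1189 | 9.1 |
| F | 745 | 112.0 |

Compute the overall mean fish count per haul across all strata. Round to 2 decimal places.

47.20

N = 735 + 1728 + 1687 + 956 + 1189 + 745 = 7040.
The stratified mean weights each stratum mean by its population share Nₕ/N.
Σ Nₕx̄ₕ = 735·55.5 + 1728·27.9 + 1687·20.4 + 956·119.9 + 1189·9.1 + 745·112.0 = 40792.5 + 48211.2 + 34414.8 + 114624.4 + 10819.9 + 83440 = 332302.8.
Divide by N: 332302.8 / 7040 = 47.2021... → 47.20.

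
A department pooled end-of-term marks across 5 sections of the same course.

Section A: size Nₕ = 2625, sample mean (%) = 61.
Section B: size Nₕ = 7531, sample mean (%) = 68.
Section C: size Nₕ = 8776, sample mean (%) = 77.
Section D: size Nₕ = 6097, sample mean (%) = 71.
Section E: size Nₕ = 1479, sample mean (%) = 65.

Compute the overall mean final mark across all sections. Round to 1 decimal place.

70.8

N = 26508; weights Wₕ = Nₕ/N = (0.0990, 0.2841, 0.3311, 0.2300, 0.0558).
x̄_st = Σ Wₕ·x̄ₕ = 0.0990·61 + 0.2841·68 + 0.3311·77 + 0.2300·71 + 0.0558·65 ≈ 70.809...
→ 70.8.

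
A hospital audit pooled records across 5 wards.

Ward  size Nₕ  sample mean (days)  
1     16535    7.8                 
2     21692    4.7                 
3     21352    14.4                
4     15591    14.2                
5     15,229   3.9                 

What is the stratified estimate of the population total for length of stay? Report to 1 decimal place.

Population total = Σ Nₕ·x̄ₕ (each stratum's size times its mean).
16535·7.8 + 21692·4.7 + 21352·14.4 + 15591·14.2 + 15229·3.9 = 128973 + 101952.4 + 307468.8 + 221392.2 + 59393.1 = 819179.5.

819179.5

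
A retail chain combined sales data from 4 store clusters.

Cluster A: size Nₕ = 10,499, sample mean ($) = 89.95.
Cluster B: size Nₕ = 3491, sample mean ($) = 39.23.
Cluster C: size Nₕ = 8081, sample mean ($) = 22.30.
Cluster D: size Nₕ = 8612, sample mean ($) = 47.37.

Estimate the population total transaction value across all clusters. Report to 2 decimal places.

1669493.72

Population total = Σ Nₕ·x̄ₕ (each stratum's size times its mean).
10499·89.95 + 3491·39.23 + 8081·22.30 + 8612·47.37 = 944385.05 + 136951.93 + 180206.3 + 407950.44 = 1669493.72.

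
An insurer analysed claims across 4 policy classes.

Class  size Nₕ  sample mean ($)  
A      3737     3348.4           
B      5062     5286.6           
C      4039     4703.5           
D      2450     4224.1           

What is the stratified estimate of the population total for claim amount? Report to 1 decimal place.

68620221.5

Population total = Σ Nₕ·x̄ₕ (each stratum's size times its mean).
3737·3348.4 + 5062·5286.6 + 4039·4703.5 + 2450·4224.1 = 12512970.8 + 26760769.2 + 18997436.5 + 10349045 = 68620221.5.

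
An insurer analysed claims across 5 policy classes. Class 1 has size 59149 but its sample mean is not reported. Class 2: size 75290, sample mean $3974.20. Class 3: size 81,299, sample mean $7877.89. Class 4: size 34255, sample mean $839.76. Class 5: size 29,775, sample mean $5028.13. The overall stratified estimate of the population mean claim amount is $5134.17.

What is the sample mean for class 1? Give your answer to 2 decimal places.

5379.90

Σ Nₕx̄ₕ = N·μ, so 59149·x̄_1 = 279768·5134.17 − (75290·3974.20 + 81299·7877.89 + 34255·839.76 + 29775·5028.13).
= 1436376472.56 − 1118160646.66 = 318215825.9.
x̄_1 = 318215825.9 / 59149 = 5379.9020... → 5379.90.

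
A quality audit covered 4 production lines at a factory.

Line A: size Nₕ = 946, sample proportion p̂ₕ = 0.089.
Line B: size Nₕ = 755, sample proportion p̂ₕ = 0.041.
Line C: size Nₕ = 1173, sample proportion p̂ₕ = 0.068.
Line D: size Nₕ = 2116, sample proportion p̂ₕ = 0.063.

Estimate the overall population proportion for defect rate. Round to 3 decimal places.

N = 946 + 755 + 1173 + 2116 = 4990.
Overall proportion = Σ (Nₕ/N)·p̂ₕ.
Σ Nₕp̂ₕ = 84.194 + 30.955 + 79.764 + 133.308 = 328.221.
328.221 / 4990 = 0.06578... → 0.066.

0.066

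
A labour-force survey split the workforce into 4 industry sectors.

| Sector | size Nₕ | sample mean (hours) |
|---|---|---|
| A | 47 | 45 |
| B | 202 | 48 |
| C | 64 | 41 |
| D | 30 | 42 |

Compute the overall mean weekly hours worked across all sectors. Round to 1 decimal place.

N = 47 + 202 + 64 + 30 = 343.
The stratified mean weights each stratum mean by its population share Nₕ/N.
Σ Nₕx̄ₕ = 47·45 + 202·48 + 64·41 + 30·42 = 2115 + 9696 + 2624 + 1260 = 15695.
Divide by N: 15695 / 343 = 45.758... → 45.8.

45.8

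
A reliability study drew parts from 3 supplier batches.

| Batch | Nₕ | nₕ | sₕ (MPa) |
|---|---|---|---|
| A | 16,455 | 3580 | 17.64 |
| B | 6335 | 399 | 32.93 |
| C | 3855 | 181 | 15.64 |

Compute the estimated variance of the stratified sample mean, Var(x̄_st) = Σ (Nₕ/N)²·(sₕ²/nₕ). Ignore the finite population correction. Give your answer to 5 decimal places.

0.21507

N = 26645; Wₕ = Nₕ/N.
batch A: (16455/26645)²·17.64²/3580 = 0.03314961
batch B: (6335/26645)²·32.93²/399 = 0.15362870
batch C: (3855/26645)²·15.64²/181 = 0.02828865
Sum = 0.21506696 → 0.21507.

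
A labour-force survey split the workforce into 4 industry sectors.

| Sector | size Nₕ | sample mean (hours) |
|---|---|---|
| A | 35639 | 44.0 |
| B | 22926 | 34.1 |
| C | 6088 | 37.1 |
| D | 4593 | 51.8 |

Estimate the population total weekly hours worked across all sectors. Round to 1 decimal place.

2813674.8

A: 35639·44.0 = 1568116
B: 22926·34.1 = 781776.6
C: 6088·37.1 = 225864.8
D: 4593·51.8 = 237917.4
τ̂ = Σ Nₕx̄ₕ = 2813674.8.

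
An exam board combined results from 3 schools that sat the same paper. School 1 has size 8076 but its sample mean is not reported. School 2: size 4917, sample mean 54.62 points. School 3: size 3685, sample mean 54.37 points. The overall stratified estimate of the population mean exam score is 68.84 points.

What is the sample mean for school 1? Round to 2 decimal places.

N = 8076 + 4917 + 3685 = 16678.
Overall total = μ·N = 68.84·16678 = 1148113.52.
Subtract the known strata: 4917·54.62 + 3685·54.37 = 468919.99.
Remaining total for school 1: 1148113.52 − 468919.99 = 679193.53.
Divide by its size: 679193.53 / 8076 = 84.1002... → 84.10.

84.10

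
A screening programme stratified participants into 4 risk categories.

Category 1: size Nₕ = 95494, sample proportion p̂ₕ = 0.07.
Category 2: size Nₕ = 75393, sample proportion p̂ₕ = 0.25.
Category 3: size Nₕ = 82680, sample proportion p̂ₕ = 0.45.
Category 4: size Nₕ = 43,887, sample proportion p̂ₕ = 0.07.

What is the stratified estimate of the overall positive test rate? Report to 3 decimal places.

Wₕ = Nₕ/N with N = 297454: 0.3210, 0.2535, 0.2780, 0.1475.
p̂_st = 0.3210·0.07 + 0.2535·0.25 + 0.2780·0.45 + 0.1475·0.07 ≈ 0.22125... → 0.221.

0.221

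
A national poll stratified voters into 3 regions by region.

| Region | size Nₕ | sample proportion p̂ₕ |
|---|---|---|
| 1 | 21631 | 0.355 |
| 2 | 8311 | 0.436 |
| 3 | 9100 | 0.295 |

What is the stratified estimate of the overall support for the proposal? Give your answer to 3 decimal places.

0.358

N = 21631 + 8311 + 9100 = 39042.
Overall proportion = Σ (Nₕ/N)·p̂ₕ.
Σ Nₕp̂ₕ = 7679.005 + 3623.596 + 2684.5 = 13987.101.
13987.101 / 39042 = 0.35826... → 0.358.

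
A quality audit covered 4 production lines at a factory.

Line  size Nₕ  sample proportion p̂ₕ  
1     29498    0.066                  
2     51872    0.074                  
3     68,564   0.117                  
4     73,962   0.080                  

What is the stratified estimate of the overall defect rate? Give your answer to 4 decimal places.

0.0881

N = 29498 + 51872 + 68564 + 73962 = 223896.
Overall proportion = Σ (Nₕ/N)·p̂ₕ.
Σ Nₕp̂ₕ = 1946.868 + 3838.528 + 8021.988 + 5916.96 = 19724.344.
19724.344 / 223896 = 0.088096... → 0.0881.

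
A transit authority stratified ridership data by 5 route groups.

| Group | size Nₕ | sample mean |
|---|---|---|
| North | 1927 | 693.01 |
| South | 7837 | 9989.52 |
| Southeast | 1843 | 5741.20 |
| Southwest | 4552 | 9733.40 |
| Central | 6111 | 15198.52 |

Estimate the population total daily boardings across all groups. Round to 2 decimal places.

227388922.63

Estimate total by summing Nₕ·x̄ₕ over strata.
1927·693.01 + 7837·9989.52 + 1843·5741.20 + 4552·9733.40 + 6111·15198.52 = 1335430.27 + 78287868.24 + 10581031.6 + 44306436.8 + 92878155.72 = 227388922.63.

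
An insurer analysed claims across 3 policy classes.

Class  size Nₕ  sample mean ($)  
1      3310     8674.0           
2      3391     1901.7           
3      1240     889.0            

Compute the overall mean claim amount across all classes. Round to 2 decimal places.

4566.42

x̄_st = (Σ Nₕx̄ₕ) / (Σ Nₕ) = (3310·8674.0 + 3391·1901.7 + 1240·889.0) / 7941
= 36261964.7 / 7941 = 4566.4230... → 4566.42.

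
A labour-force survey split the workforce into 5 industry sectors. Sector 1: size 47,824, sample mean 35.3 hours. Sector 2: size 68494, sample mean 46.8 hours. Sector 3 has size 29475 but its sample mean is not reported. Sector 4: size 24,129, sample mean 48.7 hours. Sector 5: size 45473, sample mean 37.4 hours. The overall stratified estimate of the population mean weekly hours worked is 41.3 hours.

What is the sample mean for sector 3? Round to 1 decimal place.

Σ Nₕx̄ₕ = N·μ, so 29475·x̄_3 = 215395·41.3 − (47824·35.3 + 68494·46.8 + 24129·48.7 + 45473·37.4).
= 8895813.5 − 7769478.9 = 1126334.6.
x̄_3 = 1126334.6 / 29475 = 38.213... → 38.2.

38.2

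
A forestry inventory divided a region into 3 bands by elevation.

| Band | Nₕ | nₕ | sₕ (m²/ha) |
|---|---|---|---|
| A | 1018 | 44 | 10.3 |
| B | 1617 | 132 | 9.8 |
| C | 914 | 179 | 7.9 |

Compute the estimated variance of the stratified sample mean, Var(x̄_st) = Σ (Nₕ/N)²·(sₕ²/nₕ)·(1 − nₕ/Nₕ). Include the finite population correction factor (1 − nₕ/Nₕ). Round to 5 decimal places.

0.34711

N = 3549. Term for each stratum: Wₕ²sₕ²/nₕ·(1−nₕ/Nₕ).
Var(x̄_st) = 0.18980887 + 0.13870838 + 0.01859613 = 0.34711339 → 0.34711.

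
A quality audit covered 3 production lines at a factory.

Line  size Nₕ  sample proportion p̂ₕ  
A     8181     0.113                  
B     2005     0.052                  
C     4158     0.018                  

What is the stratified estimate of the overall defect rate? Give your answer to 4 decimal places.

0.0769

Wₕ = Nₕ/N with N = 14344: 0.5703, 0.1398, 0.2899.
p̂_st = 0.5703·0.113 + 0.1398·0.052 + 0.2899·0.018 ≈ 0.076935... → 0.0769.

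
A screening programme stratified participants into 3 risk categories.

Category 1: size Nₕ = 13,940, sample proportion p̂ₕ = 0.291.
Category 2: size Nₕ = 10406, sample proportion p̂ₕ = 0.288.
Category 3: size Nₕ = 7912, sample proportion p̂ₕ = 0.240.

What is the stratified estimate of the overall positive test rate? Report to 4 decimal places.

0.2775

Wₕ = Nₕ/N with N = 32258: 0.4321, 0.3226, 0.2453.
p̂_st = 0.4321·0.291 + 0.3226·0.288 + 0.2453·0.240 ≈ 0.277523... → 0.2775.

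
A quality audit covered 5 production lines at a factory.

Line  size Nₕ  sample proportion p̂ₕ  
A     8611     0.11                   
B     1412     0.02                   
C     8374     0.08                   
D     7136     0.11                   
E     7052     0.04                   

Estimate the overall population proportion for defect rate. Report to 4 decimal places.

0.0832

Wₕ = Nₕ/N with N = 32585: 0.2643, 0.0433, 0.2570, 0.2190, 0.2164.
p̂_st = 0.2643·0.11 + 0.0433·0.02 + 0.2570·0.08 + 0.2190·0.11 + 0.2164·0.04 ≈ 0.083241... → 0.0832.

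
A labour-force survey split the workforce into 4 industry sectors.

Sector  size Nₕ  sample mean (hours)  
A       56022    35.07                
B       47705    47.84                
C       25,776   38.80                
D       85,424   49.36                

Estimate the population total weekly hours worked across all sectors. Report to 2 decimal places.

Population total = Σ Nₕ·x̄ₕ (each stratum's size times its mean).
56022·35.07 + 47705·47.84 + 25776·38.80 + 85424·49.36 = 1964691.54 + 2282207.2 + 1000108.8 + 4216528.64 = 9463536.18.

9463536.18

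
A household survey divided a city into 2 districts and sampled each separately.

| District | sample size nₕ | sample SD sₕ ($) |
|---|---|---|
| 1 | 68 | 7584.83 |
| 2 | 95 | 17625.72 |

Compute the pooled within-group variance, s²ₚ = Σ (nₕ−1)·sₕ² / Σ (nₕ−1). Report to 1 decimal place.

1: (68−1)·7584.83² = 67·57529646.1289 = 3854486290.6363
2: (95−1)·17625.72² = 94·310666005.5184 = 29202604518.7296
Numerator = 33057090809.3659; denominator = Σ(nₕ−1) = 161.
s²ₚ = 33057090809.3659/161 = 205323545.400... → 205323545.4.

205323545.4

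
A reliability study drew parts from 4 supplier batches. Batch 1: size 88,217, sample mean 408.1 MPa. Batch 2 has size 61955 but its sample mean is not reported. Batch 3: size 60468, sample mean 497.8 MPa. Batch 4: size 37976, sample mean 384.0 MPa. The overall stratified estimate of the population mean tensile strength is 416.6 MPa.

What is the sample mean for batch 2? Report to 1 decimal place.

369.4

N = 88217 + 61955 + 60468 + 37976 = 248616.
Overall total = μ·N = 416.6·248616 = 103573425.6.
Subtract the known strata: 88217·408.1 + 60468·497.8 + 37976·384.0 = 80685112.1.
Remaining total for batch 2: 103573425.6 − 80685112.1 = 22888313.5.
Divide by its size: 22888313.5 / 61955 = 369.434... → 369.4.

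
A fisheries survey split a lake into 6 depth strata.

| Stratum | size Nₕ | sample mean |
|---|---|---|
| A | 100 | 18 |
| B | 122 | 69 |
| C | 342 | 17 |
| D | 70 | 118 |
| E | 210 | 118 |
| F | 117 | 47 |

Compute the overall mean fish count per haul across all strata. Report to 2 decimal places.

56.79

N = 100 + 122 + 342 + 70 + 210 + 117 = 961.
Weight each subgroup mean by Nₕ/N and sum.
Σ Nₕx̄ₕ = 100·18 + 122·69 + 342·17 + 70·118 + 210·118 + 117·47 = 1800 + 8418 + 5814 + 8260 + 24780 + 5499 = 54571.
Divide by N: 54571 / 961 = 56.7856... → 56.79.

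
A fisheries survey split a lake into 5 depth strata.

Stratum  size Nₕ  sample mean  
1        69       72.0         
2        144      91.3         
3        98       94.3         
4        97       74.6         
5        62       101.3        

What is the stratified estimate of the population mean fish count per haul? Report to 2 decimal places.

86.96

N = 69 + 144 + 98 + 97 + 62 = 470.
The stratified mean weights each stratum mean by its population share Nₕ/N.
Σ Nₕx̄ₕ = 69·72.0 + 144·91.3 + 98·94.3 + 97·74.6 + 62·101.3 = 4968 + 13147.2 + 9241.4 + 7236.2 + 6280.6 = 40873.4.
Divide by N: 40873.4 / 470 = 86.9647... → 86.96.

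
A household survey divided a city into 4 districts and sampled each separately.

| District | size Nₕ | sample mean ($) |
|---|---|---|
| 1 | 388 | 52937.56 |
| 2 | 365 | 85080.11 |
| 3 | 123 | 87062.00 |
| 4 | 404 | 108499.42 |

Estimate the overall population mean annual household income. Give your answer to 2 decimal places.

N = 388 + 365 + 123 + 404 = 1280.
Weight each subgroup mean by Nₕ/N and sum.
Σ Nₕx̄ₕ = 388·52937.56 + 365·85080.11 + 123·87062.00 + 404·108499.42 = 20539773.28 + 31054240.15 + 10708626 + 43833765.68 = 106136405.11.
Divide by N: 106136405.11 / 1280 = 82919.0665... → 82919.07.

82919.07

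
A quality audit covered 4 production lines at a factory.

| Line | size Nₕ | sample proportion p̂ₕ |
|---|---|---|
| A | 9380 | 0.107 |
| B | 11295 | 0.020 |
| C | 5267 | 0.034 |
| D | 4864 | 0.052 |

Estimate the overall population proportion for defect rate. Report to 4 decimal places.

0.0539

N = 9380 + 11295 + 5267 + 4864 = 30806.
Overall proportion = Σ (Nₕ/N)·p̂ₕ.
Σ Nₕp̂ₕ = 1003.66 + 225.9 + 179.078 + 252.928 = 1661.566.
1661.566 / 30806 = 0.053936... → 0.0539.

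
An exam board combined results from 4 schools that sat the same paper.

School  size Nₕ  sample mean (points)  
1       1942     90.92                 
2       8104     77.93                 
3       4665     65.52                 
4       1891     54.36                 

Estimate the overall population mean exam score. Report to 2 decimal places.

73.28

N = 1942 + 8104 + 4665 + 1891 = 16602.
Overall mean = Σ (Nₕ/N)·x̄ₕ — weight by population share, not a simple average.
Σ Nₕx̄ₕ = 1942·90.92 + 8104·77.93 + 4665·65.52 + 1891·54.36 = 176566.64 + 631544.72 + 305650.8 + 102794.76 = 1216556.92.
Divide by N: 1216556.92 / 16602 = 73.2777... → 73.28.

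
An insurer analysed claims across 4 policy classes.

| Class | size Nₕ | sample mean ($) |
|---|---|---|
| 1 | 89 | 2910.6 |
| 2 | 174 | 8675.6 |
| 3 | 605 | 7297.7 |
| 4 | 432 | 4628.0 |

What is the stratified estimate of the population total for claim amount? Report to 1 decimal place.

Estimate total by summing Nₕ·x̄ₕ over strata.
89·2910.6 + 174·8675.6 + 605·7297.7 + 432·4628.0 = 259043.4 + 1509554.4 + 4415108.5 + 1999296 = 8183002.3.

8183002.3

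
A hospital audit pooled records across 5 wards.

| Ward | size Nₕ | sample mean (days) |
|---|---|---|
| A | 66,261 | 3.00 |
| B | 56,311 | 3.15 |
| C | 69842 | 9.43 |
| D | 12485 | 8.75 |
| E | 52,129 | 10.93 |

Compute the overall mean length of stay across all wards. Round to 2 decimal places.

x̄_st = (Σ Nₕx̄ₕ) / (Σ Nₕ) = (66261·3.00 + 56311·3.15 + 69842·9.43 + 12485·8.75 + 52129·10.93) / 257028
= 1713786.43 / 257028 = 6.6677... → 6.67.

6.67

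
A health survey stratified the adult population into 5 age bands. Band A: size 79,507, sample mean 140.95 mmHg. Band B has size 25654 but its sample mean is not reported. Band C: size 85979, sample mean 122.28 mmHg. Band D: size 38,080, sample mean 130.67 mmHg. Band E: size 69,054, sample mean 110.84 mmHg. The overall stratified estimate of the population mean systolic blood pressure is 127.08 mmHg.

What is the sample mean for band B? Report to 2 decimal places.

138.57

Σ Nₕx̄ₕ = N·μ, so 25654·x̄_B = 298274·127.08 − (79507·140.95 + 85979·122.28 + 38080·130.67 + 69054·110.84).
= 37904659.92 − 34349882.73 = 3554777.19.
x̄_B = 3554777.19 / 25654 = 138.5662... → 138.57.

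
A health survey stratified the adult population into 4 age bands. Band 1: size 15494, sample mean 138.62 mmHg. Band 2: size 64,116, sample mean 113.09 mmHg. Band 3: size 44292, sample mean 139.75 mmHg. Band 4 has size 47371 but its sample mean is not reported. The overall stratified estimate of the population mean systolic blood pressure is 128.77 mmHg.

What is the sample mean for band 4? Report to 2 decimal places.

136.50

N = 15494 + 64116 + 44292 + 47371 = 171273.
Overall total = μ·N = 128.77·171273 = 22054824.21.
Subtract the known strata: 15494·138.62 + 64116·113.09 + 44292·139.75 = 15588463.72.
Remaining total for band 4: 22054824.21 − 15588463.72 = 6466360.49.
Divide by its size: 6466360.49 / 47371 = 136.5046... → 136.50.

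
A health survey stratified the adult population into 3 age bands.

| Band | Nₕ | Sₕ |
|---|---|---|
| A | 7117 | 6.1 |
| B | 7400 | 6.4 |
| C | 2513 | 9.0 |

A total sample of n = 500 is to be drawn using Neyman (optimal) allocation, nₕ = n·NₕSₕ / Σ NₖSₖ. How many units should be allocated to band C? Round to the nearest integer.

100

Σ NₕSₕ = 7117·6.1 + 7400·6.4 + 2513·9.0 = 113390.7.
Share for C: 22617/113390.7 = 0.19946.
n_C = 500 × 0.19946 = 99.730... → 100.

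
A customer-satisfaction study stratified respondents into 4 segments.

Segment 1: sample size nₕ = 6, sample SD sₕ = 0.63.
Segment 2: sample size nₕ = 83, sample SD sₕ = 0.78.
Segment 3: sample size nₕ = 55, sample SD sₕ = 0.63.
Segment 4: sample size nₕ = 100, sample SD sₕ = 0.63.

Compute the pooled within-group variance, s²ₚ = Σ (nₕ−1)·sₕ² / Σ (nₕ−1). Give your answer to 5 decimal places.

0.46916

1: (6−1)·0.63² = 5·0.3969 = 1.9845
2: (83−1)·0.78² = 82·0.6084 = 49.8888
3: (55−1)·0.63² = 54·0.3969 = 21.4326
4: (100−1)·0.63² = 99·0.3969 = 39.2931
Numerator = 112.599; denominator = Σ(nₕ−1) = 240.
s²ₚ = 112.599/240 = 0.4691625 → 0.46916.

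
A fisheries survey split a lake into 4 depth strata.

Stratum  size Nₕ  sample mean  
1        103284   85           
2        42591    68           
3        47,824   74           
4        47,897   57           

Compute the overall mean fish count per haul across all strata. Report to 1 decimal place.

N = 103284 + 42591 + 47824 + 47897 = 241596.
Weight each subgroup mean by Nₕ/N and sum.
Σ Nₕx̄ₕ = 103284·85 + 42591·68 + 47824·74 + 47897·57 = 8779140 + 2896188 + 3538976 + 2730129 = 17944433.
Divide by N: 17944433 / 241596 = 74.275... → 74.3.

74.3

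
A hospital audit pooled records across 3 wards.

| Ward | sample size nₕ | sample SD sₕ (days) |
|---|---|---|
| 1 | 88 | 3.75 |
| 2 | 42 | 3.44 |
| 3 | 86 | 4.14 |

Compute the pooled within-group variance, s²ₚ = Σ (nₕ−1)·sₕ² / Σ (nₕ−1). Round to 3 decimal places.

1: (88−1)·3.75² = 87·14.0625 = 1223.4375
2: (42−1)·3.44² = 41·11.8336 = 485.1776
3: (86−1)·4.14² = 85·17.1396 = 1456.866
Numerator = 3165.4811; denominator = Σ(nₕ−1) = 213.
s²ₚ = 3165.4811/213 = 14.86141... → 14.861.

14.861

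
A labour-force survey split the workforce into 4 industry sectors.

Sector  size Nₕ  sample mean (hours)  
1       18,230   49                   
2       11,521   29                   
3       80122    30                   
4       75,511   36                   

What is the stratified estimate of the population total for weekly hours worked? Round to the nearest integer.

1: 18230·49 = 893270
2: 11521·29 = 334109
3: 80122·30 = 2403660
4: 75511·36 = 2718396
τ̂ = Σ Nₕx̄ₕ = 6349435.

6349435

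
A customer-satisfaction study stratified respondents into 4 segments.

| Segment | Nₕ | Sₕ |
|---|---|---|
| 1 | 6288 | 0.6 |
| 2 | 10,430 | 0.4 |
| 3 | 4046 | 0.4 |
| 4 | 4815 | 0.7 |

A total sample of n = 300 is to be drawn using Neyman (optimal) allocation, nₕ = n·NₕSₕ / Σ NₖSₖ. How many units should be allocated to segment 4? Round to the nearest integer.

78

Σ NₕSₕ = 6288·0.6 + 10430·0.4 + 4046·0.4 + 4815·0.7 = 12933.7.
Share for 4: 3370.5/12933.7 = 0.26060.
n_4 = 300 × 0.26060 = 78.179... → 78.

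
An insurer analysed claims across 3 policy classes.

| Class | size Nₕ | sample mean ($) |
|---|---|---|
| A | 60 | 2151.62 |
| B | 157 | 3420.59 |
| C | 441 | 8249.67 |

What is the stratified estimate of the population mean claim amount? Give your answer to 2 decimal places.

x̄_st = (Σ Nₕx̄ₕ) / (Σ Nₕ) = (60·2151.62 + 157·3420.59 + 441·8249.67) / 658
= 4304234.3 / 658 = 6541.3895... → 6541.39.

6541.39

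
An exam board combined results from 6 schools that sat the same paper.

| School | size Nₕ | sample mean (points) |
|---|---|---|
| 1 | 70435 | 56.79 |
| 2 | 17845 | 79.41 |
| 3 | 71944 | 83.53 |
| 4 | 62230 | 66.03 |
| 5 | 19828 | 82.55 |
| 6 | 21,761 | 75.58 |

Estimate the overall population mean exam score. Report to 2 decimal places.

71.27

x̄_st = (Σ Nₕx̄ₕ) / (Σ Nₕ) = (70435·56.79 + 17845·79.41 + 71944·83.53 + 62230·66.03 + 19828·82.55 + 21761·75.58) / 264043
= 18817102.1 / 264043 = 71.2653... → 71.27.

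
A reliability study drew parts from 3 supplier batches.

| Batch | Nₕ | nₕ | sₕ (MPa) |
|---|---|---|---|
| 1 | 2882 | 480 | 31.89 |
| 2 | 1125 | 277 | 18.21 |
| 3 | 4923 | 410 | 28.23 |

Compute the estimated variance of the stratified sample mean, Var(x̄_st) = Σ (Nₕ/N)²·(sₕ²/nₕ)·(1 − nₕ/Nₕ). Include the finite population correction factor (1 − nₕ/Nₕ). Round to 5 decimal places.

0.73978

N = 8930; Wₕ = Nₕ/N.
batch 1: (2882/8930)²·31.89²/480·(1 − 480/2882) = 0.18392123
batch 2: (1125/8930)²·18.21²/277·(1 − 277/1125) = 0.01432140
batch 3: (4923/8930)²·28.23²/410·(1 − 410/4923) = 0.54153951
Sum = 0.73978215 → 0.73978.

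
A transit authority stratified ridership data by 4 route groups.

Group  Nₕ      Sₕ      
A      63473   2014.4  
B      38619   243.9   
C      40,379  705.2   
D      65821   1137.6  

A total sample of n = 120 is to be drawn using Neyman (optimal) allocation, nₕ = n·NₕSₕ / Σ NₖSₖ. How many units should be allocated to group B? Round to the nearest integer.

5

Σ NₕSₕ = 63473·2014.4 + 38619·243.9 + 40379·705.2 + 65821·1137.6 = 240632425.7.
Share for B: 9419174.1/240632425.7 = 0.03914.
n_B = 120 × 0.03914 = 4.697... → 5.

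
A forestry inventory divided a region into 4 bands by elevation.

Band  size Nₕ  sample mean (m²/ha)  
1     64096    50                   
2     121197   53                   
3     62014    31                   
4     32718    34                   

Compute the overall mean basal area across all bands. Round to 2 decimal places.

N = 280025; weights Wₕ = Nₕ/N = (0.2289, 0.4328, 0.2215, 0.1168).
x̄_st = Σ Wₕ·x̄ₕ = 0.2289·50 + 0.4328·53 + 0.2215·31 + 0.1168·34 ≈ 45.2213...
→ 45.22.

45.22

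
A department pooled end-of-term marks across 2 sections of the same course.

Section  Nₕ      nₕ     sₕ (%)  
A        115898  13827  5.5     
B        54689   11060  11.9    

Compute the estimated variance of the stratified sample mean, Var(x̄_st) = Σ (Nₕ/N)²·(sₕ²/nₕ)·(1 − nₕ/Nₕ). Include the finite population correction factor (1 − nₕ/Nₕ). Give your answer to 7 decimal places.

0.0019392

N = 170587. Term for each stratum: Wₕ²sₕ²/nₕ·(1−nₕ/Nₕ).
Var(x̄_st) = 0.0008893728 + 0.0010498377 = 0.0019392106 → 0.0019392.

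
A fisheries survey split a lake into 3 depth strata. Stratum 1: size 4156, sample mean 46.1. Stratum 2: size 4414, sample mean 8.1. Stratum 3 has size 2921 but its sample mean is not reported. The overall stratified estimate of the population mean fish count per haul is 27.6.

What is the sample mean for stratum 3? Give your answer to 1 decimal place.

30.7

Σ Nₕx̄ₕ = N·μ, so 2921·x̄_3 = 11491·27.6 − (4156·46.1 + 4414·8.1).
= 317151.6 − 227345 = 89806.6.
x̄_3 = 89806.6 / 2921 = 30.745... → 30.7.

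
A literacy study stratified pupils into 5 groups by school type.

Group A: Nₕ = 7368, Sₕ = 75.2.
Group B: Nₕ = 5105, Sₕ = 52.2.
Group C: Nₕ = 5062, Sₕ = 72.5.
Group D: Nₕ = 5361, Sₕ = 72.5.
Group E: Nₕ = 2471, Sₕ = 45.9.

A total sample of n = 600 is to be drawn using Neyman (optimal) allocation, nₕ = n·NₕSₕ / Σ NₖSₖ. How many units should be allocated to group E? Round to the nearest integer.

40

A: NₕSₕ = 7368·75.2 = 554073.6
B: NₕSₕ = 5105·52.2 = 266481
C: NₕSₕ = 5062·72.5 = 366995
D: NₕSₕ = 5361·72.5 = 388672.5
E: NₕSₕ = 2471·45.9 = 113418.9
Σ NₕSₕ = 1689641.
n_E = 600·113418.9/1689641 = 40.276... → 40.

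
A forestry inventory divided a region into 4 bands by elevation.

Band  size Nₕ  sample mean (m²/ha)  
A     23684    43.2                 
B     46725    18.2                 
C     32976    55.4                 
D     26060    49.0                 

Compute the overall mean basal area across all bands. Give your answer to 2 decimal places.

N = 129445; weights Wₕ = Nₕ/N = (0.1830, 0.3610, 0.2547, 0.2013).
x̄_st = Σ Wₕ·x̄ₕ = 0.1830·43.2 + 0.3610·18.2 + 0.2547·55.4 + 0.2013·49.0 ≈ 38.4515...
→ 38.45.

38.45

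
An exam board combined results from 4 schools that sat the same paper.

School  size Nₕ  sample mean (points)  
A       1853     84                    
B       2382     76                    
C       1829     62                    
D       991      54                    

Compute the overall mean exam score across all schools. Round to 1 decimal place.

N = 1853 + 2382 + 1829 + 991 = 7055.
Overall mean = Σ (Nₕ/N)·x̄ₕ — weight by population share, not a simple average.
Σ Nₕx̄ₕ = 1853·84 + 2382·76 + 1829·62 + 991·54 = 155652 + 181032 + 113398 + 53514 = 503596.
Divide by N: 503596 / 7055 = 71.381... → 71.4.

71.4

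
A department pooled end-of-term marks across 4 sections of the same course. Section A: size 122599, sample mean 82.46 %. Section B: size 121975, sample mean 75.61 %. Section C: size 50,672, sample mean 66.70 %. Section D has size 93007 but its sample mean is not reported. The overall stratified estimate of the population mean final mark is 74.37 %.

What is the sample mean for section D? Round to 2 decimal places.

66.26

Σ Nₕx̄ₕ = N·μ, so 93007·x̄_D = 388253·74.37 − (122599·82.46 + 121975·75.61 + 50672·66.70).
= 28874375.61 − 22711865.69 = 6162509.92.
x̄_D = 6162509.92 / 93007 = 66.2586... → 66.26.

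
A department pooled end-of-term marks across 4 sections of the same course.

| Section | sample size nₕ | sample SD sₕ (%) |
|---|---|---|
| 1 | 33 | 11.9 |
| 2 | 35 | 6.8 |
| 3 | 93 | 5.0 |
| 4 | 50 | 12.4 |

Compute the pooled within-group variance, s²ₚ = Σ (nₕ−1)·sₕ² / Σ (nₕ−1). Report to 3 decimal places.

76.995

Degrees of freedom: 32 + 34 + 92 + 49 = 207.
Σ(nₕ−1)sₕ² = 32·141.61 + 34·46.24 + 92·25 + 49·153.76 = 15937.92.
s²ₚ = 15937.92 / 207 = 76.99478... → 76.995.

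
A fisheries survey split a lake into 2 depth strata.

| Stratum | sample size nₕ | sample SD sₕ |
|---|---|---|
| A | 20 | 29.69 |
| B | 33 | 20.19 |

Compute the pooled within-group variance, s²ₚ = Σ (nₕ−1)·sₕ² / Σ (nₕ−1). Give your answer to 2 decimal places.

584.17

Degrees of freedom: 19 + 32 = 51.
Σ(nₕ−1)sₕ² = 19·881.4961 + 32·407.6361 = 29792.7811.
s²ₚ = 29792.7811 / 51 = 584.1722... → 584.17.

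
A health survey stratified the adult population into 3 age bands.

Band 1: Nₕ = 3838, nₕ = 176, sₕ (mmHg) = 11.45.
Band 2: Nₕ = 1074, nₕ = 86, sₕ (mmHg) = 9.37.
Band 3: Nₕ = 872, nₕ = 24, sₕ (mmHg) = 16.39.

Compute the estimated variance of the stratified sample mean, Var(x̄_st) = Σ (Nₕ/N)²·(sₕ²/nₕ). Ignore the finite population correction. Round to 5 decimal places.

N = 5784. Term for each stratum: Wₕ²sₕ²/nₕ.
Var(x̄_st) = 0.32798326 + 0.03519919 + 0.25440349 = 0.61758595 → 0.61759.

0.61759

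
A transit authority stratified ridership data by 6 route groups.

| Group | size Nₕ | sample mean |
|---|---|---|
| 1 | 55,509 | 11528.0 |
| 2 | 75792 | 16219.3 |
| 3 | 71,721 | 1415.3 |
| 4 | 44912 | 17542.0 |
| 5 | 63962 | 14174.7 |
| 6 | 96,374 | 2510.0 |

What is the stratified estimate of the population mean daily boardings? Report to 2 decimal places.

9569.88

N = 408270; weights Wₕ = Nₕ/N = (0.1360, 0.1856, 0.1757, 0.1100, 0.1567, 0.2361).
x̄_st = Σ Wₕ·x̄ₕ = 0.1360·11528.0 + 0.1856·16219.3 + 0.1757·1415.3 + 0.1100·17542.0 + 0.1567·14174.7 + 0.2361·2510.0 ≈ 9569.8799...
→ 9569.88.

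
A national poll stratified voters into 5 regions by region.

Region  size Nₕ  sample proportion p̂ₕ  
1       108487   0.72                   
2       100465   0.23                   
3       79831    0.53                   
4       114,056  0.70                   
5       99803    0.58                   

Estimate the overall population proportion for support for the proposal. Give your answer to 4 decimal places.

0.5595

N = 108487 + 100465 + 79831 + 114056 + 99803 = 502642.
Overall proportion = Σ (Nₕ/N)·p̂ₕ.
Σ Nₕp̂ₕ = 78110.64 + 23106.95 + 42310.43 + 79839.2 + 57885.74 = 281252.96.
281252.96 / 502642 = 0.559549... → 0.5595.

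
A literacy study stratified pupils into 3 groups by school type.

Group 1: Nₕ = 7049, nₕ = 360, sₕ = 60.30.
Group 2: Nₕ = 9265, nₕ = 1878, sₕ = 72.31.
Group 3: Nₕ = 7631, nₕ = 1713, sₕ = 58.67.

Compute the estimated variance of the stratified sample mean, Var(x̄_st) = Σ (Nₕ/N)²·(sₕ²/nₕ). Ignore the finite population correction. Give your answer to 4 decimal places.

N = 23945. Term for each stratum: Wₕ²sₕ²/nₕ.
Var(x̄_st) = 0.8753011 + 0.4168332 + 0.2040836 = 1.4962178 → 1.4962.

1.4962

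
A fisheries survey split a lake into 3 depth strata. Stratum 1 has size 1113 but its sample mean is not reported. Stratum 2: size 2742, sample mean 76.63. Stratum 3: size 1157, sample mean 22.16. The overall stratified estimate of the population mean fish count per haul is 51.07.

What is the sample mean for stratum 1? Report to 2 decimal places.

18.15

N = 1113 + 2742 + 1157 = 5012.
Overall total = μ·N = 51.07·5012 = 255962.84.
Subtract the known strata: 2742·76.63 + 1157·22.16 = 235758.58.
Remaining total for stratum 1: 255962.84 − 235758.58 = 20204.26.
Divide by its size: 20204.26 / 1113 = 18.1530... → 18.15.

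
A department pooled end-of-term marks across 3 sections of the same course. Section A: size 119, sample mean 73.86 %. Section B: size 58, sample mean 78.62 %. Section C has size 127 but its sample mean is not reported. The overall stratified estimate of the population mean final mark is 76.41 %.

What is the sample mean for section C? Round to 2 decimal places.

77.79

N = 119 + 58 + 127 = 304.
Overall total = μ·N = 76.41·304 = 23228.64.
Subtract the known strata: 119·73.86 + 58·78.62 = 13349.3.
Remaining total for section C: 23228.64 − 13349.3 = 9879.34.
Divide by its size: 9879.34 / 127 = 77.7901... → 77.79.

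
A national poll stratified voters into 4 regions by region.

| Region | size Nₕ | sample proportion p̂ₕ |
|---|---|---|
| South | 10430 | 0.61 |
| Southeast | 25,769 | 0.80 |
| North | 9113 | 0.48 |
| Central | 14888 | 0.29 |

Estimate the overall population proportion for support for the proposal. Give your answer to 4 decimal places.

0.5925

N = 10430 + 25769 + 9113 + 14888 = 60200.
Overall proportion = Σ (Nₕ/N)·p̂ₕ.
Σ Nₕp̂ₕ = 6362.3 + 20615.2 + 4374.24 + 4317.52 = 35669.26.
35669.26 / 60200 = 0.592513... → 0.5925.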